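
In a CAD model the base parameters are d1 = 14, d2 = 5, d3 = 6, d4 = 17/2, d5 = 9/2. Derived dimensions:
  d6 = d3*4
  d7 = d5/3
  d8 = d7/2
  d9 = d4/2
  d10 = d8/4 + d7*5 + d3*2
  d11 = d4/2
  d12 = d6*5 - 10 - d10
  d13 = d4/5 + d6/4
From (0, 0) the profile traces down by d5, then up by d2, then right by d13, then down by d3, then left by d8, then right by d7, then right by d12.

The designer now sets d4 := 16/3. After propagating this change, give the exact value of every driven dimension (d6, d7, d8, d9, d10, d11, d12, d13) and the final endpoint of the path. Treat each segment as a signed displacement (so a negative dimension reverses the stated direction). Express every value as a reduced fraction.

Apply edit: d4 := 16/3
  d6 = d3*4 = 24
  d7 = d5/3 = 3/2
  d8 = d7/2 = 3/4
  d9 = d4/2 = 8/3
  d10 = d8/4 + d7*5 + d3*2 = 315/16
  d11 = d4/2 = 8/3
  d12 = d6*5 - 10 - d10 = 1445/16
  d13 = d4/5 + d6/4 = 106/15
Walk from origin (0, 0):
  seg 1: down by d5 = 9/2 → (0, -9/2)
  seg 2: up by d2 = 5 → (0, 1/2)
  seg 3: right by d13 = 106/15 → (106/15, 1/2)
  seg 4: down by d3 = 6 → (106/15, -11/2)
  seg 5: left by d8 = 3/4 → (379/60, -11/2)
  seg 6: right by d7 = 3/2 → (469/60, -11/2)
  seg 7: right by d12 = 1445/16 → (23551/240, -11/2)

d6 = 24
d7 = 3/2
d8 = 3/4
d9 = 8/3
d10 = 315/16
d11 = 8/3
d12 = 1445/16
d13 = 106/15
endpoint = (23551/240, -11/2)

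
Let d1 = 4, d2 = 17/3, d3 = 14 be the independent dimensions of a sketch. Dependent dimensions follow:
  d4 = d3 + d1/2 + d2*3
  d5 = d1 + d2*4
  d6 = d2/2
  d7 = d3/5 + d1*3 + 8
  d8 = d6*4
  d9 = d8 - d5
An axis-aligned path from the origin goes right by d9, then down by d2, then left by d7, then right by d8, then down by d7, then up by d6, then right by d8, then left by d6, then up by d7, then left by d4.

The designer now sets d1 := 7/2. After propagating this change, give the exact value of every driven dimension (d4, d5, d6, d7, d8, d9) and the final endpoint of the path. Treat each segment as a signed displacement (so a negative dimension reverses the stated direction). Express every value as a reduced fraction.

Apply edit: d1 := 7/2
  d4 = d3 + d1/2 + d2*3 = 131/4
  d5 = d1 + d2*4 = 157/6
  d6 = d2/2 = 17/6
  d7 = d3/5 + d1*3 + 8 = 213/10
  d8 = d6*4 = 34/3
  d9 = d8 - d5 = -89/6
Walk from origin (0, 0):
  seg 1: right by d9 = -89/6 → (-89/6, 0)
  seg 2: down by d2 = 17/3 → (-89/6, -17/3)
  seg 3: left by d7 = 213/10 → (-542/15, -17/3)
  seg 4: right by d8 = 34/3 → (-124/5, -17/3)
  seg 5: down by d7 = 213/10 → (-124/5, -809/30)
  seg 6: up by d6 = 17/6 → (-124/5, -362/15)
  seg 7: right by d8 = 34/3 → (-202/15, -362/15)
  seg 8: left by d6 = 17/6 → (-163/10, -362/15)
  seg 9: up by d7 = 213/10 → (-163/10, -17/6)
  seg 10: left by d4 = 131/4 → (-981/20, -17/6)

d4 = 131/4
d5 = 157/6
d6 = 17/6
d7 = 213/10
d8 = 34/3
d9 = -89/6
endpoint = (-981/20, -17/6)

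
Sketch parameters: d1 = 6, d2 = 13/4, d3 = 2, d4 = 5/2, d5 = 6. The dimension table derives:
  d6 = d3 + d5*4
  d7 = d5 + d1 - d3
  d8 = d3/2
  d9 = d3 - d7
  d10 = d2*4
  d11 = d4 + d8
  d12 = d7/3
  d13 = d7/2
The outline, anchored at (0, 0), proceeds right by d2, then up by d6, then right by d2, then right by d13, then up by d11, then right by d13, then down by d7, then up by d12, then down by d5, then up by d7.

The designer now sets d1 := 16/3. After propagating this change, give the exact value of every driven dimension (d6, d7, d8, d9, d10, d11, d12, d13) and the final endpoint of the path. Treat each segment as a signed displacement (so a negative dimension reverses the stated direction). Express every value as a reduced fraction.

d6 = 26
d7 = 28/3
d8 = 1
d9 = -22/3
d10 = 13
d11 = 7/2
d12 = 28/9
d13 = 14/3
endpoint = (95/6, 479/18)

Apply edit: d1 := 16/3
  d6 = d3 + d5*4 = 26
  d7 = d5 + d1 - d3 = 28/3
  d8 = d3/2 = 1
  d9 = d3 - d7 = -22/3
  d10 = d2*4 = 13
  d11 = d4 + d8 = 7/2
  d12 = d7/3 = 28/9
  d13 = d7/2 = 14/3
Walk from origin (0, 0):
  seg 1: right by d2 = 13/4 → (13/4, 0)
  seg 2: up by d6 = 26 → (13/4, 26)
  seg 3: right by d2 = 13/4 → (13/2, 26)
  seg 4: right by d13 = 14/3 → (67/6, 26)
  seg 5: up by d11 = 7/2 → (67/6, 59/2)
  seg 6: right by d13 = 14/3 → (95/6, 59/2)
  seg 7: down by d7 = 28/3 → (95/6, 121/6)
  seg 8: up by d12 = 28/9 → (95/6, 419/18)
  seg 9: down by d5 = 6 → (95/6, 311/18)
  seg 10: up by d7 = 28/3 → (95/6, 479/18)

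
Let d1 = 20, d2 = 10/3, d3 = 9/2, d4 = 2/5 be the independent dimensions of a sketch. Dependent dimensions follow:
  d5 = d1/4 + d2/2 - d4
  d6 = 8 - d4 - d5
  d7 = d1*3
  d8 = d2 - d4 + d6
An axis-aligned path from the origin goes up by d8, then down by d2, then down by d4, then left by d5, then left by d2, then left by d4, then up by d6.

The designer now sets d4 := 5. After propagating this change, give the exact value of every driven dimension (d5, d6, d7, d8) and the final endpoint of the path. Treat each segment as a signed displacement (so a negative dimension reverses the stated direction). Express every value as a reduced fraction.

d5 = 5/3
d6 = 4/3
d7 = 60
d8 = -1/3
endpoint = (-10, -22/3)

Apply edit: d4 := 5
  d5 = d1/4 + d2/2 - d4 = 5/3
  d6 = 8 - d4 - d5 = 4/3
  d7 = d1*3 = 60
  d8 = d2 - d4 + d6 = -1/3
Walk from origin (0, 0):
  seg 1: up by d8 = -1/3 → (0, -1/3)
  seg 2: down by d2 = 10/3 → (0, -11/3)
  seg 3: down by d4 = 5 → (0, -26/3)
  seg 4: left by d5 = 5/3 → (-5/3, -26/3)
  seg 5: left by d2 = 10/3 → (-5, -26/3)
  seg 6: left by d4 = 5 → (-10, -26/3)
  seg 7: up by d6 = 4/3 → (-10, -22/3)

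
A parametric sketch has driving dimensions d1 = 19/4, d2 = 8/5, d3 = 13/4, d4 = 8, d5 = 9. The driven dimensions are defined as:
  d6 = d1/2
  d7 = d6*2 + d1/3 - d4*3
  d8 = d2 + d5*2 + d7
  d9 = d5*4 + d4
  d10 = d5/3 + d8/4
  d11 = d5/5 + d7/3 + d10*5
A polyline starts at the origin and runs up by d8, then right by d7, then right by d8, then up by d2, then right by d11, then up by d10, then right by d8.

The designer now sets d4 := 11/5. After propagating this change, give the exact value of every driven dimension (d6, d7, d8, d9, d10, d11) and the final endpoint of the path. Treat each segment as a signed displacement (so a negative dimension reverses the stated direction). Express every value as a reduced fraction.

d6 = 19/8
d7 = -4/15
d8 = 58/3
d9 = 191/5
d10 = 47/6
d11 = 3679/90
endpoint = (1427/18, 863/30)

Apply edit: d4 := 11/5
  d6 = d1/2 = 19/8
  d7 = d6*2 + d1/3 - d4*3 = -4/15
  d8 = d2 + d5*2 + d7 = 58/3
  d9 = d5*4 + d4 = 191/5
  d10 = d5/3 + d8/4 = 47/6
  d11 = d5/5 + d7/3 + d10*5 = 3679/90
Walk from origin (0, 0):
  seg 1: up by d8 = 58/3 → (0, 58/3)
  seg 2: right by d7 = -4/15 → (-4/15, 58/3)
  seg 3: right by d8 = 58/3 → (286/15, 58/3)
  seg 4: up by d2 = 8/5 → (286/15, 314/15)
  seg 5: right by d11 = 3679/90 → (1079/18, 314/15)
  seg 6: up by d10 = 47/6 → (1079/18, 863/30)
  seg 7: right by d8 = 58/3 → (1427/18, 863/30)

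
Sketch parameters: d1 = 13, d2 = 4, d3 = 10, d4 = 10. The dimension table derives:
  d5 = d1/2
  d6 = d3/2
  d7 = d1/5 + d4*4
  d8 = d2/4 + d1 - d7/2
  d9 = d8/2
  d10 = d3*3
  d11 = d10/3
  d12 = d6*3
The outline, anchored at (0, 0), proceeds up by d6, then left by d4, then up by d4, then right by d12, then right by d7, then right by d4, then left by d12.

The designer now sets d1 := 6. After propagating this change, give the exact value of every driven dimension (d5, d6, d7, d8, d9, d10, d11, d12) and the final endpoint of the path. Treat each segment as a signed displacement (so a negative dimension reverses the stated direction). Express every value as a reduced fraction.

d5 = 3
d6 = 5
d7 = 206/5
d8 = -68/5
d9 = -34/5
d10 = 30
d11 = 10
d12 = 15
endpoint = (206/5, 15)

Apply edit: d1 := 6
  d5 = d1/2 = 3
  d6 = d3/2 = 5
  d7 = d1/5 + d4*4 = 206/5
  d8 = d2/4 + d1 - d7/2 = -68/5
  d9 = d8/2 = -34/5
  d10 = d3*3 = 30
  d11 = d10/3 = 10
  d12 = d6*3 = 15
Walk from origin (0, 0):
  seg 1: up by d6 = 5 → (0, 5)
  seg 2: left by d4 = 10 → (-10, 5)
  seg 3: up by d4 = 10 → (-10, 15)
  seg 4: right by d12 = 15 → (5, 15)
  seg 5: right by d7 = 206/5 → (231/5, 15)
  seg 6: right by d4 = 10 → (281/5, 15)
  seg 7: left by d12 = 15 → (206/5, 15)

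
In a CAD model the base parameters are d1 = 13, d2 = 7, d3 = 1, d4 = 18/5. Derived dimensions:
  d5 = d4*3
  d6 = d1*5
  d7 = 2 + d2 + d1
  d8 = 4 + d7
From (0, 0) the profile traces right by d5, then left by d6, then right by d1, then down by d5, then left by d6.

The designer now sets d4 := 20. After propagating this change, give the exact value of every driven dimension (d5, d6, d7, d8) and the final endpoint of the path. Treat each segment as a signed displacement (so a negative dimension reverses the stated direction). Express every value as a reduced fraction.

Apply edit: d4 := 20
  d5 = d4*3 = 60
  d6 = d1*5 = 65
  d7 = 2 + d2 + d1 = 22
  d8 = 4 + d7 = 26
Walk from origin (0, 0):
  seg 1: right by d5 = 60 → (60, 0)
  seg 2: left by d6 = 65 → (-5, 0)
  seg 3: right by d1 = 13 → (8, 0)
  seg 4: down by d5 = 60 → (8, -60)
  seg 5: left by d6 = 65 → (-57, -60)

d5 = 60
d6 = 65
d7 = 22
d8 = 26
endpoint = (-57, -60)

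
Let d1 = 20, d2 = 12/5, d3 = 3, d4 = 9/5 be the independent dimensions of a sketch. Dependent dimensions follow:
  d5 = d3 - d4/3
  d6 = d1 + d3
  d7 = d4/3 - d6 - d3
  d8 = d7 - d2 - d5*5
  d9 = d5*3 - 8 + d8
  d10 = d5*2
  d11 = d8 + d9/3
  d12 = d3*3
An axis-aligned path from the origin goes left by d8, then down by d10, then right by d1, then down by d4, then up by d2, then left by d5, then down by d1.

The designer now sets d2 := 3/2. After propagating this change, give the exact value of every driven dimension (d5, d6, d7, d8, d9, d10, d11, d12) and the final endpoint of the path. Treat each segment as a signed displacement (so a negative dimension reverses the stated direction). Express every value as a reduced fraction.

d5 = 12/5
d6 = 23
d7 = -127/5
d8 = -389/10
d9 = -397/10
d10 = 24/5
d11 = -782/15
d12 = 9
endpoint = (113/2, -251/10)

Apply edit: d2 := 3/2
  d5 = d3 - d4/3 = 12/5
  d6 = d1 + d3 = 23
  d7 = d4/3 - d6 - d3 = -127/5
  d8 = d7 - d2 - d5*5 = -389/10
  d9 = d5*3 - 8 + d8 = -397/10
  d10 = d5*2 = 24/5
  d11 = d8 + d9/3 = -782/15
  d12 = d3*3 = 9
Walk from origin (0, 0):
  seg 1: left by d8 = -389/10 → (389/10, 0)
  seg 2: down by d10 = 24/5 → (389/10, -24/5)
  seg 3: right by d1 = 20 → (589/10, -24/5)
  seg 4: down by d4 = 9/5 → (589/10, -33/5)
  seg 5: up by d2 = 3/2 → (589/10, -51/10)
  seg 6: left by d5 = 12/5 → (113/2, -51/10)
  seg 7: down by d1 = 20 → (113/2, -251/10)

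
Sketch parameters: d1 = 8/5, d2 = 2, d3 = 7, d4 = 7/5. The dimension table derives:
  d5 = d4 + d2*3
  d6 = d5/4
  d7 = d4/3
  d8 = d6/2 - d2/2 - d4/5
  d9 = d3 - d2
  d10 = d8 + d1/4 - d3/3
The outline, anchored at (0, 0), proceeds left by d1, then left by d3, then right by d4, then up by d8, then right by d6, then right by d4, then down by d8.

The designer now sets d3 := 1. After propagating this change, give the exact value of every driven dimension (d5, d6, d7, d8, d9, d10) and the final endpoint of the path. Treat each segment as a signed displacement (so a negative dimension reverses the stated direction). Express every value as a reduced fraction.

Apply edit: d3 := 1
  d5 = d4 + d2*3 = 37/5
  d6 = d5/4 = 37/20
  d7 = d4/3 = 7/15
  d8 = d6/2 - d2/2 - d4/5 = -71/200
  d9 = d3 - d2 = -1
  d10 = d8 + d1/4 - d3/3 = -173/600
Walk from origin (0, 0):
  seg 1: left by d1 = 8/5 → (-8/5, 0)
  seg 2: left by d3 = 1 → (-13/5, 0)
  seg 3: right by d4 = 7/5 → (-6/5, 0)
  seg 4: up by d8 = -71/200 → (-6/5, -71/200)
  seg 5: right by d6 = 37/20 → (13/20, -71/200)
  seg 6: right by d4 = 7/5 → (41/20, -71/200)
  seg 7: down by d8 = -71/200 → (41/20, 0)

d5 = 37/5
d6 = 37/20
d7 = 7/15
d8 = -71/200
d9 = -1
d10 = -173/600
endpoint = (41/20, 0)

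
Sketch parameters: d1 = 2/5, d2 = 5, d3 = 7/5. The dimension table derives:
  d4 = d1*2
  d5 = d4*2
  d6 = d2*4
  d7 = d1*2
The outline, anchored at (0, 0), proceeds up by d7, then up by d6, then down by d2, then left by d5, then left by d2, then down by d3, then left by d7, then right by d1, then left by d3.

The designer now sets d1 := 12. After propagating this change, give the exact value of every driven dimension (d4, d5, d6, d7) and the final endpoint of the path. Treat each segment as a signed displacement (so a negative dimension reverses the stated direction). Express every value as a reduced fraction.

Apply edit: d1 := 12
  d4 = d1*2 = 24
  d5 = d4*2 = 48
  d6 = d2*4 = 20
  d7 = d1*2 = 24
Walk from origin (0, 0):
  seg 1: up by d7 = 24 → (0, 24)
  seg 2: up by d6 = 20 → (0, 44)
  seg 3: down by d2 = 5 → (0, 39)
  seg 4: left by d5 = 48 → (-48, 39)
  seg 5: left by d2 = 5 → (-53, 39)
  seg 6: down by d3 = 7/5 → (-53, 188/5)
  seg 7: left by d7 = 24 → (-77, 188/5)
  seg 8: right by d1 = 12 → (-65, 188/5)
  seg 9: left by d3 = 7/5 → (-332/5, 188/5)

d4 = 24
d5 = 48
d6 = 20
d7 = 24
endpoint = (-332/5, 188/5)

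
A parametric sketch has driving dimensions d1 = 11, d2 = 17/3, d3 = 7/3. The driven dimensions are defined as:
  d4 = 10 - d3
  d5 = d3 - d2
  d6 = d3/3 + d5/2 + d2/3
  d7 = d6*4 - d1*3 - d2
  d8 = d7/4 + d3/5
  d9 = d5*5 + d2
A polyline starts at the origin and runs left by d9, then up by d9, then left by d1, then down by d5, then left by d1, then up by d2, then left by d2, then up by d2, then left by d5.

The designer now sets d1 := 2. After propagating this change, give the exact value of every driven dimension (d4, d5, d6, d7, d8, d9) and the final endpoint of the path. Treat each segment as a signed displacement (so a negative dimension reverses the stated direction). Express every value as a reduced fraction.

d4 = 23/3
d5 = -10/3
d6 = 1
d7 = -23/3
d8 = -29/20
d9 = -11
endpoint = (14/3, 11/3)

Apply edit: d1 := 2
  d4 = 10 - d3 = 23/3
  d5 = d3 - d2 = -10/3
  d6 = d3/3 + d5/2 + d2/3 = 1
  d7 = d6*4 - d1*3 - d2 = -23/3
  d8 = d7/4 + d3/5 = -29/20
  d9 = d5*5 + d2 = -11
Walk from origin (0, 0):
  seg 1: left by d9 = -11 → (11, 0)
  seg 2: up by d9 = -11 → (11, -11)
  seg 3: left by d1 = 2 → (9, -11)
  seg 4: down by d5 = -10/3 → (9, -23/3)
  seg 5: left by d1 = 2 → (7, -23/3)
  seg 6: up by d2 = 17/3 → (7, -2)
  seg 7: left by d2 = 17/3 → (4/3, -2)
  seg 8: up by d2 = 17/3 → (4/3, 11/3)
  seg 9: left by d5 = -10/3 → (14/3, 11/3)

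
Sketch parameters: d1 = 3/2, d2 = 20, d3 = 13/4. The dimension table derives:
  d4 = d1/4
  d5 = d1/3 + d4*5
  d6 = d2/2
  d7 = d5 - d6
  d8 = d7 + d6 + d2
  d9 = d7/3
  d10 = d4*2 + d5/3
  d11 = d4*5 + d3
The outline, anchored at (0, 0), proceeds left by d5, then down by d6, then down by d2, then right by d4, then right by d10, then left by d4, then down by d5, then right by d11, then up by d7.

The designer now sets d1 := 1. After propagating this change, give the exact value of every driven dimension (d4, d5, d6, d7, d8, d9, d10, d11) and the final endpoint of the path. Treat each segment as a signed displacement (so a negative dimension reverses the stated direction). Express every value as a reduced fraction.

d4 = 1/4
d5 = 19/12
d6 = 10
d7 = -101/12
d8 = 259/12
d9 = -101/36
d10 = 37/36
d11 = 9/2
endpoint = (71/18, -40)

Apply edit: d1 := 1
  d4 = d1/4 = 1/4
  d5 = d1/3 + d4*5 = 19/12
  d6 = d2/2 = 10
  d7 = d5 - d6 = -101/12
  d8 = d7 + d6 + d2 = 259/12
  d9 = d7/3 = -101/36
  d10 = d4*2 + d5/3 = 37/36
  d11 = d4*5 + d3 = 9/2
Walk from origin (0, 0):
  seg 1: left by d5 = 19/12 → (-19/12, 0)
  seg 2: down by d6 = 10 → (-19/12, -10)
  seg 3: down by d2 = 20 → (-19/12, -30)
  seg 4: right by d4 = 1/4 → (-4/3, -30)
  seg 5: right by d10 = 37/36 → (-11/36, -30)
  seg 6: left by d4 = 1/4 → (-5/9, -30)
  seg 7: down by d5 = 19/12 → (-5/9, -379/12)
  seg 8: right by d11 = 9/2 → (71/18, -379/12)
  seg 9: up by d7 = -101/12 → (71/18, -40)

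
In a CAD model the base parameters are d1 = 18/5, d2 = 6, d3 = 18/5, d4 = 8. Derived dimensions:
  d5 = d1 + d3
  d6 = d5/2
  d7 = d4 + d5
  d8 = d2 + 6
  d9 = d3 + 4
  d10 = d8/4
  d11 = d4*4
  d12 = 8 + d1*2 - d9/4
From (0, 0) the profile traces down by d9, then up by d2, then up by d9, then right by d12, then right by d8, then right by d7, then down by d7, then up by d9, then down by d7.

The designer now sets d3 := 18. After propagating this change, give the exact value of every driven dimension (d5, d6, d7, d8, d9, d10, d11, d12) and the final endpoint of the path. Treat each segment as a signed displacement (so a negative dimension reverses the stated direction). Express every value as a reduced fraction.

d5 = 108/5
d6 = 54/5
d7 = 148/5
d8 = 12
d9 = 22
d10 = 3
d11 = 32
d12 = 97/10
endpoint = (513/10, -156/5)

Apply edit: d3 := 18
  d5 = d1 + d3 = 108/5
  d6 = d5/2 = 54/5
  d7 = d4 + d5 = 148/5
  d8 = d2 + 6 = 12
  d9 = d3 + 4 = 22
  d10 = d8/4 = 3
  d11 = d4*4 = 32
  d12 = 8 + d1*2 - d9/4 = 97/10
Walk from origin (0, 0):
  seg 1: down by d9 = 22 → (0, -22)
  seg 2: up by d2 = 6 → (0, -16)
  seg 3: up by d9 = 22 → (0, 6)
  seg 4: right by d12 = 97/10 → (97/10, 6)
  seg 5: right by d8 = 12 → (217/10, 6)
  seg 6: right by d7 = 148/5 → (513/10, 6)
  seg 7: down by d7 = 148/5 → (513/10, -118/5)
  seg 8: up by d9 = 22 → (513/10, -8/5)
  seg 9: down by d7 = 148/5 → (513/10, -156/5)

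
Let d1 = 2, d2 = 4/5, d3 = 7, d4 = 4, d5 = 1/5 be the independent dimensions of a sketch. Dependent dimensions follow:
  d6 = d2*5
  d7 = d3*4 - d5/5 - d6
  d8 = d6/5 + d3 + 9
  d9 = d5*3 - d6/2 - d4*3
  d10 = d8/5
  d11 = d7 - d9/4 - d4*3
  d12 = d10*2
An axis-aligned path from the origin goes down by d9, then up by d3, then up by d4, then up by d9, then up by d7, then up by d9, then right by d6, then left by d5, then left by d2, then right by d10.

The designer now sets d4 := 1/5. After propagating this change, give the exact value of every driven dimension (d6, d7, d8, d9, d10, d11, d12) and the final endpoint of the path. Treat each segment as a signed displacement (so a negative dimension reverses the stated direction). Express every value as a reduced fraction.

Apply edit: d4 := 1/5
  d6 = d2*5 = 4
  d7 = d3*4 - d5/5 - d6 = 599/25
  d8 = d6/5 + d3 + 9 = 84/5
  d9 = d5*3 - d6/2 - d4*3 = -2
  d10 = d8/5 = 84/25
  d11 = d7 - d9/4 - d4*3 = 1193/50
  d12 = d10*2 = 168/25
Walk from origin (0, 0):
  seg 1: down by d9 = -2 → (0, 2)
  seg 2: up by d3 = 7 → (0, 9)
  seg 3: up by d4 = 1/5 → (0, 46/5)
  seg 4: up by d9 = -2 → (0, 36/5)
  seg 5: up by d7 = 599/25 → (0, 779/25)
  seg 6: up by d9 = -2 → (0, 729/25)
  seg 7: right by d6 = 4 → (4, 729/25)
  seg 8: left by d5 = 1/5 → (19/5, 729/25)
  seg 9: left by d2 = 4/5 → (3, 729/25)
  seg 10: right by d10 = 84/25 → (159/25, 729/25)

d6 = 4
d7 = 599/25
d8 = 84/5
d9 = -2
d10 = 84/25
d11 = 1193/50
d12 = 168/25
endpoint = (159/25, 729/25)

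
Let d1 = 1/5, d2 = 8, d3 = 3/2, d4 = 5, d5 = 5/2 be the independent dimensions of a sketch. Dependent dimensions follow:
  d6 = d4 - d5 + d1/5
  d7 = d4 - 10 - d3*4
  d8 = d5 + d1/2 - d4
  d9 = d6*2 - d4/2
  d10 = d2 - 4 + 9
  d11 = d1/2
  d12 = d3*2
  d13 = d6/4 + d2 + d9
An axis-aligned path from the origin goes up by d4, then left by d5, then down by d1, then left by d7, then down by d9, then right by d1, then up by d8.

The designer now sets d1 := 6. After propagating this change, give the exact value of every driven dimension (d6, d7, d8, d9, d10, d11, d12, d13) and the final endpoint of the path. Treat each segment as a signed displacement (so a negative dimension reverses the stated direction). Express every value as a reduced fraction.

Apply edit: d1 := 6
  d6 = d4 - d5 + d1/5 = 37/10
  d7 = d4 - 10 - d3*4 = -11
  d8 = d5 + d1/2 - d4 = 1/2
  d9 = d6*2 - d4/2 = 49/10
  d10 = d2 - 4 + 9 = 13
  d11 = d1/2 = 3
  d12 = d3*2 = 3
  d13 = d6/4 + d2 + d9 = 553/40
Walk from origin (0, 0):
  seg 1: up by d4 = 5 → (0, 5)
  seg 2: left by d5 = 5/2 → (-5/2, 5)
  seg 3: down by d1 = 6 → (-5/2, -1)
  seg 4: left by d7 = -11 → (17/2, -1)
  seg 5: down by d9 = 49/10 → (17/2, -59/10)
  seg 6: right by d1 = 6 → (29/2, -59/10)
  seg 7: up by d8 = 1/2 → (29/2, -27/5)

d6 = 37/10
d7 = -11
d8 = 1/2
d9 = 49/10
d10 = 13
d11 = 3
d12 = 3
d13 = 553/40
endpoint = (29/2, -27/5)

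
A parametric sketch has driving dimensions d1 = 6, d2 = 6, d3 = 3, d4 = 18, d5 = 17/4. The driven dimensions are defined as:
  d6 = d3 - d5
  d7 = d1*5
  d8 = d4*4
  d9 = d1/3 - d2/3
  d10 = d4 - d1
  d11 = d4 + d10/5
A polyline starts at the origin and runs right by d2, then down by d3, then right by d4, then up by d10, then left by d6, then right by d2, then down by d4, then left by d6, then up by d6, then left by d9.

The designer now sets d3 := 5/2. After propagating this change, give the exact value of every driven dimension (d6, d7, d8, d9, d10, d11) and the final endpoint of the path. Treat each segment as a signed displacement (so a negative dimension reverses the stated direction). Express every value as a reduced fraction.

d6 = -7/4
d7 = 30
d8 = 72
d9 = 0
d10 = 12
d11 = 102/5
endpoint = (67/2, -41/4)

Apply edit: d3 := 5/2
  d6 = d3 - d5 = -7/4
  d7 = d1*5 = 30
  d8 = d4*4 = 72
  d9 = d1/3 - d2/3 = 0
  d10 = d4 - d1 = 12
  d11 = d4 + d10/5 = 102/5
Walk from origin (0, 0):
  seg 1: right by d2 = 6 → (6, 0)
  seg 2: down by d3 = 5/2 → (6, -5/2)
  seg 3: right by d4 = 18 → (24, -5/2)
  seg 4: up by d10 = 12 → (24, 19/2)
  seg 5: left by d6 = -7/4 → (103/4, 19/2)
  seg 6: right by d2 = 6 → (127/4, 19/2)
  seg 7: down by d4 = 18 → (127/4, -17/2)
  seg 8: left by d6 = -7/4 → (67/2, -17/2)
  seg 9: up by d6 = -7/4 → (67/2, -41/4)
  seg 10: left by d9 = 0 → (67/2, -41/4)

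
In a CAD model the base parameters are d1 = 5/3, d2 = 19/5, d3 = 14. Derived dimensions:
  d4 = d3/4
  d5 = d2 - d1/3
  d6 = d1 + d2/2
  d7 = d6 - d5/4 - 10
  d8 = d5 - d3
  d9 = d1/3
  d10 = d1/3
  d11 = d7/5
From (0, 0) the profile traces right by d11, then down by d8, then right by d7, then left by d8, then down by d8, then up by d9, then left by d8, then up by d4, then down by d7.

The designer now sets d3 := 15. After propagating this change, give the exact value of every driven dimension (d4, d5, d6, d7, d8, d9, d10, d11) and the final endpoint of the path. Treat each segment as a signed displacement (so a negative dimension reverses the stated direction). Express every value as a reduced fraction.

d4 = 15/4
d5 = 146/45
d6 = 107/30
d7 = -326/45
d8 = -529/45
d9 = 5/9
d10 = 5/9
d11 = -326/225
endpoint = (3334/225, 6311/180)

Apply edit: d3 := 15
  d4 = d3/4 = 15/4
  d5 = d2 - d1/3 = 146/45
  d6 = d1 + d2/2 = 107/30
  d7 = d6 - d5/4 - 10 = -326/45
  d8 = d5 - d3 = -529/45
  d9 = d1/3 = 5/9
  d10 = d1/3 = 5/9
  d11 = d7/5 = -326/225
Walk from origin (0, 0):
  seg 1: right by d11 = -326/225 → (-326/225, 0)
  seg 2: down by d8 = -529/45 → (-326/225, 529/45)
  seg 3: right by d7 = -326/45 → (-652/75, 529/45)
  seg 4: left by d8 = -529/45 → (689/225, 529/45)
  seg 5: down by d8 = -529/45 → (689/225, 1058/45)
  seg 6: up by d9 = 5/9 → (689/225, 361/15)
  seg 7: left by d8 = -529/45 → (3334/225, 361/15)
  seg 8: up by d4 = 15/4 → (3334/225, 1669/60)
  seg 9: down by d7 = -326/45 → (3334/225, 6311/180)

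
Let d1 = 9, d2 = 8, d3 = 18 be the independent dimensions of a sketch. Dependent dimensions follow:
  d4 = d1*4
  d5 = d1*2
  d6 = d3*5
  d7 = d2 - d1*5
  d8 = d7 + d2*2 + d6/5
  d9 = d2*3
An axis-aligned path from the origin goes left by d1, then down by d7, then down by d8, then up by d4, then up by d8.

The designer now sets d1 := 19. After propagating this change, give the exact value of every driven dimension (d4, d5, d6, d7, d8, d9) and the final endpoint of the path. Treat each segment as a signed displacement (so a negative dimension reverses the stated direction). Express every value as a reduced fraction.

Apply edit: d1 := 19
  d4 = d1*4 = 76
  d5 = d1*2 = 38
  d6 = d3*5 = 90
  d7 = d2 - d1*5 = -87
  d8 = d7 + d2*2 + d6/5 = -53
  d9 = d2*3 = 24
Walk from origin (0, 0):
  seg 1: left by d1 = 19 → (-19, 0)
  seg 2: down by d7 = -87 → (-19, 87)
  seg 3: down by d8 = -53 → (-19, 140)
  seg 4: up by d4 = 76 → (-19, 216)
  seg 5: up by d8 = -53 → (-19, 163)

d4 = 76
d5 = 38
d6 = 90
d7 = -87
d8 = -53
d9 = 24
endpoint = (-19, 163)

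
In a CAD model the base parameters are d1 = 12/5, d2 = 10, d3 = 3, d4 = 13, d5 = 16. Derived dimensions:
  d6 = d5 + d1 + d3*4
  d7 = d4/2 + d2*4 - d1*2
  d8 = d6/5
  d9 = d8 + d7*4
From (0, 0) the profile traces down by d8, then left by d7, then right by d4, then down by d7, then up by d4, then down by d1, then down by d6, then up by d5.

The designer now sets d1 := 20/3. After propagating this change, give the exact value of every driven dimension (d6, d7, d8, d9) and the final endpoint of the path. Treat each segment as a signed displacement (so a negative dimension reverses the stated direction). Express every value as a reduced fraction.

d6 = 104/3
d7 = 199/6
d8 = 104/15
d9 = 698/5
endpoint = (-121/6, -1573/30)

Apply edit: d1 := 20/3
  d6 = d5 + d1 + d3*4 = 104/3
  d7 = d4/2 + d2*4 - d1*2 = 199/6
  d8 = d6/5 = 104/15
  d9 = d8 + d7*4 = 698/5
Walk from origin (0, 0):
  seg 1: down by d8 = 104/15 → (0, -104/15)
  seg 2: left by d7 = 199/6 → (-199/6, -104/15)
  seg 3: right by d4 = 13 → (-121/6, -104/15)
  seg 4: down by d7 = 199/6 → (-121/6, -401/10)
  seg 5: up by d4 = 13 → (-121/6, -271/10)
  seg 6: down by d1 = 20/3 → (-121/6, -1013/30)
  seg 7: down by d6 = 104/3 → (-121/6, -2053/30)
  seg 8: up by d5 = 16 → (-121/6, -1573/30)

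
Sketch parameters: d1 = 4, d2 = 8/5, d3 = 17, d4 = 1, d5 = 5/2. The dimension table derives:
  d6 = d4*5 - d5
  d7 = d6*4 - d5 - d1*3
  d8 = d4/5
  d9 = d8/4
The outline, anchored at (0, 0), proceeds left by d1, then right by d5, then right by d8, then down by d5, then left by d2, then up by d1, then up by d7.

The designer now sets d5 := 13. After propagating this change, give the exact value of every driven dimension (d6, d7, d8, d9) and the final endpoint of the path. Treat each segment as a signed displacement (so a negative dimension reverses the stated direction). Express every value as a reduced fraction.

Apply edit: d5 := 13
  d6 = d4*5 - d5 = -8
  d7 = d6*4 - d5 - d1*3 = -57
  d8 = d4/5 = 1/5
  d9 = d8/4 = 1/20
Walk from origin (0, 0):
  seg 1: left by d1 = 4 → (-4, 0)
  seg 2: right by d5 = 13 → (9, 0)
  seg 3: right by d8 = 1/5 → (46/5, 0)
  seg 4: down by d5 = 13 → (46/5, -13)
  seg 5: left by d2 = 8/5 → (38/5, -13)
  seg 6: up by d1 = 4 → (38/5, -9)
  seg 7: up by d7 = -57 → (38/5, -66)

d6 = -8
d7 = -57
d8 = 1/5
d9 = 1/20
endpoint = (38/5, -66)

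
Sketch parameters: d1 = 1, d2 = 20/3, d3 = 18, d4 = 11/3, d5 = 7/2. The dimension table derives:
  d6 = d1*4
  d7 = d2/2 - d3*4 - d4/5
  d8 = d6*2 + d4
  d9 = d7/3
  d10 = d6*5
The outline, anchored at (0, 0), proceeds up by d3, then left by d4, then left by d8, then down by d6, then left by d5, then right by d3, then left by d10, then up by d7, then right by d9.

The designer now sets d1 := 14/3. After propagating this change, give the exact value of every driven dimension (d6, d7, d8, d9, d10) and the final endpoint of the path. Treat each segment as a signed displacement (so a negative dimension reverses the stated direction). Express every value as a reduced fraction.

d6 = 56/3
d7 = -347/5
d8 = 41
d9 = -347/15
d10 = 280/3
endpoint = (-4399/30, -1051/15)

Apply edit: d1 := 14/3
  d6 = d1*4 = 56/3
  d7 = d2/2 - d3*4 - d4/5 = -347/5
  d8 = d6*2 + d4 = 41
  d9 = d7/3 = -347/15
  d10 = d6*5 = 280/3
Walk from origin (0, 0):
  seg 1: up by d3 = 18 → (0, 18)
  seg 2: left by d4 = 11/3 → (-11/3, 18)
  seg 3: left by d8 = 41 → (-134/3, 18)
  seg 4: down by d6 = 56/3 → (-134/3, -2/3)
  seg 5: left by d5 = 7/2 → (-289/6, -2/3)
  seg 6: right by d3 = 18 → (-181/6, -2/3)
  seg 7: left by d10 = 280/3 → (-247/2, -2/3)
  seg 8: up by d7 = -347/5 → (-247/2, -1051/15)
  seg 9: right by d9 = -347/15 → (-4399/30, -1051/15)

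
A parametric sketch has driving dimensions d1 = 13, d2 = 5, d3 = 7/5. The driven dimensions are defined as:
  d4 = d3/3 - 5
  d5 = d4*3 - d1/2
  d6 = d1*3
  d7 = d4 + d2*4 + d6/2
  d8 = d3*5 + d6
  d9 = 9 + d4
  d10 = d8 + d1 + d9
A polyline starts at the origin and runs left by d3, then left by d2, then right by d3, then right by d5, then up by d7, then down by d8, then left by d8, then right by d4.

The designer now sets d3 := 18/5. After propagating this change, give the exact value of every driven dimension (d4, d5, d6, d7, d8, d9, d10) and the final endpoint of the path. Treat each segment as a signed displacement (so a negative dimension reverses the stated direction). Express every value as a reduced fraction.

d4 = -19/5
d5 = -179/10
d6 = 39
d7 = 357/10
d8 = 57
d9 = 26/5
d10 = 376/5
endpoint = (-837/10, -213/10)

Apply edit: d3 := 18/5
  d4 = d3/3 - 5 = -19/5
  d5 = d4*3 - d1/2 = -179/10
  d6 = d1*3 = 39
  d7 = d4 + d2*4 + d6/2 = 357/10
  d8 = d3*5 + d6 = 57
  d9 = 9 + d4 = 26/5
  d10 = d8 + d1 + d9 = 376/5
Walk from origin (0, 0):
  seg 1: left by d3 = 18/5 → (-18/5, 0)
  seg 2: left by d2 = 5 → (-43/5, 0)
  seg 3: right by d3 = 18/5 → (-5, 0)
  seg 4: right by d5 = -179/10 → (-229/10, 0)
  seg 5: up by d7 = 357/10 → (-229/10, 357/10)
  seg 6: down by d8 = 57 → (-229/10, -213/10)
  seg 7: left by d8 = 57 → (-799/10, -213/10)
  seg 8: right by d4 = -19/5 → (-837/10, -213/10)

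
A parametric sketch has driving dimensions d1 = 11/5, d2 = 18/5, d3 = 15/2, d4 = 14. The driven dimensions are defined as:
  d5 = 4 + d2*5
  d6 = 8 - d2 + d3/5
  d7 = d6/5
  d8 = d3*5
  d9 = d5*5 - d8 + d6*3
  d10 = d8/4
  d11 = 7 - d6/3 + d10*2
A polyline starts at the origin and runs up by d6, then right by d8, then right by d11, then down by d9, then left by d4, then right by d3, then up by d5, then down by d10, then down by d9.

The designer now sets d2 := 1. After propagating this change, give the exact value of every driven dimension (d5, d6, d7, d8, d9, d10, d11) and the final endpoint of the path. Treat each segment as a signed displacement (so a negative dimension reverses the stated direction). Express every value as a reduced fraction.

Apply edit: d2 := 1
  d5 = 4 + d2*5 = 9
  d6 = 8 - d2 + d3/5 = 17/2
  d7 = d6/5 = 17/10
  d8 = d3*5 = 75/2
  d9 = d5*5 - d8 + d6*3 = 33
  d10 = d8/4 = 75/8
  d11 = 7 - d6/3 + d10*2 = 275/12
Walk from origin (0, 0):
  seg 1: up by d6 = 17/2 → (0, 17/2)
  seg 2: right by d8 = 75/2 → (75/2, 17/2)
  seg 3: right by d11 = 275/12 → (725/12, 17/2)
  seg 4: down by d9 = 33 → (725/12, -49/2)
  seg 5: left by d4 = 14 → (557/12, -49/2)
  seg 6: right by d3 = 15/2 → (647/12, -49/2)
  seg 7: up by d5 = 9 → (647/12, -31/2)
  seg 8: down by d10 = 75/8 → (647/12, -199/8)
  seg 9: down by d9 = 33 → (647/12, -463/8)

d5 = 9
d6 = 17/2
d7 = 17/10
d8 = 75/2
d9 = 33
d10 = 75/8
d11 = 275/12
endpoint = (647/12, -463/8)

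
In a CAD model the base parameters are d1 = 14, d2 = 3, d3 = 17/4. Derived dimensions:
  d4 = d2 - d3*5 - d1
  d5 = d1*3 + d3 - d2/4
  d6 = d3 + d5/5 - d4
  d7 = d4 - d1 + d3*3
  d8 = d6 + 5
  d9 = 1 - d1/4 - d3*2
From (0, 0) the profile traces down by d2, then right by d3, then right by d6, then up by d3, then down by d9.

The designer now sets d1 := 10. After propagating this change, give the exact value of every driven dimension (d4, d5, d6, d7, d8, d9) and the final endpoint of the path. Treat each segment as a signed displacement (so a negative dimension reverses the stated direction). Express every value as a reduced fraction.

d4 = -113/4
d5 = 67/2
d6 = 196/5
d7 = -51/2
d8 = 221/5
d9 = -10
endpoint = (869/20, 45/4)

Apply edit: d1 := 10
  d4 = d2 - d3*5 - d1 = -113/4
  d5 = d1*3 + d3 - d2/4 = 67/2
  d6 = d3 + d5/5 - d4 = 196/5
  d7 = d4 - d1 + d3*3 = -51/2
  d8 = d6 + 5 = 221/5
  d9 = 1 - d1/4 - d3*2 = -10
Walk from origin (0, 0):
  seg 1: down by d2 = 3 → (0, -3)
  seg 2: right by d3 = 17/4 → (17/4, -3)
  seg 3: right by d6 = 196/5 → (869/20, -3)
  seg 4: up by d3 = 17/4 → (869/20, 5/4)
  seg 5: down by d9 = -10 → (869/20, 45/4)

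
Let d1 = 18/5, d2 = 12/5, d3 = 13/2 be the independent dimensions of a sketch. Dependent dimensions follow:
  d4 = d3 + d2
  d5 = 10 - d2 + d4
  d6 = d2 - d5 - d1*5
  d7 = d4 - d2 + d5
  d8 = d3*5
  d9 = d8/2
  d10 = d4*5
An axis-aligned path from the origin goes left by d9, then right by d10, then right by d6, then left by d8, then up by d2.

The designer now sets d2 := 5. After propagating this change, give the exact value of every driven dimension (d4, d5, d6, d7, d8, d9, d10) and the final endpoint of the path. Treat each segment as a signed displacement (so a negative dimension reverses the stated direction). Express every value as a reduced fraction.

d4 = 23/2
d5 = 33/2
d6 = -59/2
d7 = 23
d8 = 65/2
d9 = 65/4
d10 = 115/2
endpoint = (-83/4, 5)

Apply edit: d2 := 5
  d4 = d3 + d2 = 23/2
  d5 = 10 - d2 + d4 = 33/2
  d6 = d2 - d5 - d1*5 = -59/2
  d7 = d4 - d2 + d5 = 23
  d8 = d3*5 = 65/2
  d9 = d8/2 = 65/4
  d10 = d4*5 = 115/2
Walk from origin (0, 0):
  seg 1: left by d9 = 65/4 → (-65/4, 0)
  seg 2: right by d10 = 115/2 → (165/4, 0)
  seg 3: right by d6 = -59/2 → (47/4, 0)
  seg 4: left by d8 = 65/2 → (-83/4, 0)
  seg 5: up by d2 = 5 → (-83/4, 5)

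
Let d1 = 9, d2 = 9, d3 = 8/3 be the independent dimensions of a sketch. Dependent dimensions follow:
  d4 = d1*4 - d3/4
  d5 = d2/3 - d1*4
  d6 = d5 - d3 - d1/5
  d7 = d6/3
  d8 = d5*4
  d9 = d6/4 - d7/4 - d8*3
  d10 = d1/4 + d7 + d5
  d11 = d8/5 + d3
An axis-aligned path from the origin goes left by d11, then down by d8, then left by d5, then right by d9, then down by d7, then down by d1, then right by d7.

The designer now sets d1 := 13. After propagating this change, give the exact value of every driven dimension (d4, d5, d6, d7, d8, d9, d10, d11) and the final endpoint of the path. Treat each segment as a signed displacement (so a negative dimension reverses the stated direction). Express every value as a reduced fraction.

Apply edit: d1 := 13
  d4 = d1*4 - d3/4 = 154/3
  d5 = d2/3 - d1*4 = -49
  d6 = d5 - d3 - d1/5 = -814/15
  d7 = d6/3 = -814/45
  d8 = d5*4 = -196
  d9 = d6/4 - d7/4 - d8*3 = 26053/45
  d10 = d1/4 + d7 + d5 = -11491/180
  d11 = d8/5 + d3 = -548/15
Walk from origin (0, 0):
  seg 1: left by d11 = -548/15 → (548/15, 0)
  seg 2: down by d8 = -196 → (548/15, 196)
  seg 3: left by d5 = -49 → (1283/15, 196)
  seg 4: right by d9 = 26053/45 → (29902/45, 196)
  seg 5: down by d7 = -814/45 → (29902/45, 9634/45)
  seg 6: down by d1 = 13 → (29902/45, 9049/45)
  seg 7: right by d7 = -814/45 → (3232/5, 9049/45)

d4 = 154/3
d5 = -49
d6 = -814/15
d7 = -814/45
d8 = -196
d9 = 26053/45
d10 = -11491/180
d11 = -548/15
endpoint = (3232/5, 9049/45)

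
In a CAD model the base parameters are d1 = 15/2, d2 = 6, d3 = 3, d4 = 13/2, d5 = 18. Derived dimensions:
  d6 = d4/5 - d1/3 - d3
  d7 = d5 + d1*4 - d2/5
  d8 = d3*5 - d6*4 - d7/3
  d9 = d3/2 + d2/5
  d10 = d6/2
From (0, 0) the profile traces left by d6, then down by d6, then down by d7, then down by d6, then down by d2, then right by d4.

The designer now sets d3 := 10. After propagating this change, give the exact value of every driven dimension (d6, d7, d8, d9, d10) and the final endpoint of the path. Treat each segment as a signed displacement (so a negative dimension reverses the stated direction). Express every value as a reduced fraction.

Apply edit: d3 := 10
  d6 = d4/5 - d1/3 - d3 = -56/5
  d7 = d5 + d1*4 - d2/5 = 234/5
  d8 = d3*5 - d6*4 - d7/3 = 396/5
  d9 = d3/2 + d2/5 = 31/5
  d10 = d6/2 = -28/5
Walk from origin (0, 0):
  seg 1: left by d6 = -56/5 → (56/5, 0)
  seg 2: down by d6 = -56/5 → (56/5, 56/5)
  seg 3: down by d7 = 234/5 → (56/5, -178/5)
  seg 4: down by d6 = -56/5 → (56/5, -122/5)
  seg 5: down by d2 = 6 → (56/5, -152/5)
  seg 6: right by d4 = 13/2 → (177/10, -152/5)

d6 = -56/5
d7 = 234/5
d8 = 396/5
d9 = 31/5
d10 = -28/5
endpoint = (177/10, -152/5)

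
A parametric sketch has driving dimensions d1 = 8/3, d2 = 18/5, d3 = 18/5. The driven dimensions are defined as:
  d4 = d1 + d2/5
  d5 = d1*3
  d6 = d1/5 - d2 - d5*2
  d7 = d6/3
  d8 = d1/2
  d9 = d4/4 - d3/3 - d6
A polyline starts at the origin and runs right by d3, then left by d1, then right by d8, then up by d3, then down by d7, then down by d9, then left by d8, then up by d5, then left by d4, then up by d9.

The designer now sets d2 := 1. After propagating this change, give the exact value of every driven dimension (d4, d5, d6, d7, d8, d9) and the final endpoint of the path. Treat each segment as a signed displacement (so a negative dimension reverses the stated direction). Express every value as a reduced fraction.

Apply edit: d2 := 1
  d4 = d1 + d2/5 = 43/15
  d5 = d1*3 = 8
  d6 = d1/5 - d2 - d5*2 = -247/15
  d7 = d6/3 = -247/45
  d8 = d1/2 = 4/3
  d9 = d4/4 - d3/3 - d6 = 959/60
Walk from origin (0, 0):
  seg 1: right by d3 = 18/5 → (18/5, 0)
  seg 2: left by d1 = 8/3 → (14/15, 0)
  seg 3: right by d8 = 4/3 → (34/15, 0)
  seg 4: up by d3 = 18/5 → (34/15, 18/5)
  seg 5: down by d7 = -247/45 → (34/15, 409/45)
  seg 6: down by d9 = 959/60 → (34/15, -1241/180)
  seg 7: left by d8 = 4/3 → (14/15, -1241/180)
  seg 8: up by d5 = 8 → (14/15, 199/180)
  seg 9: left by d4 = 43/15 → (-29/15, 199/180)
  seg 10: up by d9 = 959/60 → (-29/15, 769/45)

d4 = 43/15
d5 = 8
d6 = -247/15
d7 = -247/45
d8 = 4/3
d9 = 959/60
endpoint = (-29/15, 769/45)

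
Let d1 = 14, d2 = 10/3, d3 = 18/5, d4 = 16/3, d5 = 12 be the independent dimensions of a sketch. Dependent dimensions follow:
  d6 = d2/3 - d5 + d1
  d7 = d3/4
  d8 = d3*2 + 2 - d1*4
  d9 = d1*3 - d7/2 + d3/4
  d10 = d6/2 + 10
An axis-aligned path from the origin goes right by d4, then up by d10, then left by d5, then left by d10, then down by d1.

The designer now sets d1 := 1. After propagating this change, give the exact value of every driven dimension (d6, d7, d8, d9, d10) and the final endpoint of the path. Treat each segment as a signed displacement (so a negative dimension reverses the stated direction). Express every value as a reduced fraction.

Apply edit: d1 := 1
  d6 = d2/3 - d5 + d1 = -89/9
  d7 = d3/4 = 9/10
  d8 = d3*2 + 2 - d1*4 = 26/5
  d9 = d1*3 - d7/2 + d3/4 = 69/20
  d10 = d6/2 + 10 = 91/18
Walk from origin (0, 0):
  seg 1: right by d4 = 16/3 → (16/3, 0)
  seg 2: up by d10 = 91/18 → (16/3, 91/18)
  seg 3: left by d5 = 12 → (-20/3, 91/18)
  seg 4: left by d10 = 91/18 → (-211/18, 91/18)
  seg 5: down by d1 = 1 → (-211/18, 73/18)

d6 = -89/9
d7 = 9/10
d8 = 26/5
d9 = 69/20
d10 = 91/18
endpoint = (-211/18, 73/18)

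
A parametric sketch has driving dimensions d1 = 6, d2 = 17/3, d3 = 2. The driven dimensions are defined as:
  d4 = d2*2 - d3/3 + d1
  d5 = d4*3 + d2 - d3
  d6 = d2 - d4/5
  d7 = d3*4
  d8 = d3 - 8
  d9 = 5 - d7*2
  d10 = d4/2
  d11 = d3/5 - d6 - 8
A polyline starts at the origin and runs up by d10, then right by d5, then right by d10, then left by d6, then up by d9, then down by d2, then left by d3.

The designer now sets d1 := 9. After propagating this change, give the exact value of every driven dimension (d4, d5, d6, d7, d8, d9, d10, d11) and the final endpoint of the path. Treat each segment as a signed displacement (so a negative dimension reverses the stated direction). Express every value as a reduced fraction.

Apply edit: d1 := 9
  d4 = d2*2 - d3/3 + d1 = 59/3
  d5 = d4*3 + d2 - d3 = 188/3
  d6 = d2 - d4/5 = 26/15
  d7 = d3*4 = 8
  d8 = d3 - 8 = -6
  d9 = 5 - d7*2 = -11
  d10 = d4/2 = 59/6
  d11 = d3/5 - d6 - 8 = -28/3
Walk from origin (0, 0):
  seg 1: up by d10 = 59/6 → (0, 59/6)
  seg 2: right by d5 = 188/3 → (188/3, 59/6)
  seg 3: right by d10 = 59/6 → (145/2, 59/6)
  seg 4: left by d6 = 26/15 → (2123/30, 59/6)
  seg 5: up by d9 = -11 → (2123/30, -7/6)
  seg 6: down by d2 = 17/3 → (2123/30, -41/6)
  seg 7: left by d3 = 2 → (2063/30, -41/6)

d4 = 59/3
d5 = 188/3
d6 = 26/15
d7 = 8
d8 = -6
d9 = -11
d10 = 59/6
d11 = -28/3
endpoint = (2063/30, -41/6)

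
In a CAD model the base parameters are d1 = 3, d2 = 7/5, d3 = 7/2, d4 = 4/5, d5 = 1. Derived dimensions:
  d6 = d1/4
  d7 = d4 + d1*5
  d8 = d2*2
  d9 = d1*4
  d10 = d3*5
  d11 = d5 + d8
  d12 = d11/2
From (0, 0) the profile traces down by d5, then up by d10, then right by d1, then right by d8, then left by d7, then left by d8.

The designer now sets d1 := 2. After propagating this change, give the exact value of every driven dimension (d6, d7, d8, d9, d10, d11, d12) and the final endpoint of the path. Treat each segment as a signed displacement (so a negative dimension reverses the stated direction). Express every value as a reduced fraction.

Apply edit: d1 := 2
  d6 = d1/4 = 1/2
  d7 = d4 + d1*5 = 54/5
  d8 = d2*2 = 14/5
  d9 = d1*4 = 8
  d10 = d3*5 = 35/2
  d11 = d5 + d8 = 19/5
  d12 = d11/2 = 19/10
Walk from origin (0, 0):
  seg 1: down by d5 = 1 → (0, -1)
  seg 2: up by d10 = 35/2 → (0, 33/2)
  seg 3: right by d1 = 2 → (2, 33/2)
  seg 4: right by d8 = 14/5 → (24/5, 33/2)
  seg 5: left by d7 = 54/5 → (-6, 33/2)
  seg 6: left by d8 = 14/5 → (-44/5, 33/2)

d6 = 1/2
d7 = 54/5
d8 = 14/5
d9 = 8
d10 = 35/2
d11 = 19/5
d12 = 19/10
endpoint = (-44/5, 33/2)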